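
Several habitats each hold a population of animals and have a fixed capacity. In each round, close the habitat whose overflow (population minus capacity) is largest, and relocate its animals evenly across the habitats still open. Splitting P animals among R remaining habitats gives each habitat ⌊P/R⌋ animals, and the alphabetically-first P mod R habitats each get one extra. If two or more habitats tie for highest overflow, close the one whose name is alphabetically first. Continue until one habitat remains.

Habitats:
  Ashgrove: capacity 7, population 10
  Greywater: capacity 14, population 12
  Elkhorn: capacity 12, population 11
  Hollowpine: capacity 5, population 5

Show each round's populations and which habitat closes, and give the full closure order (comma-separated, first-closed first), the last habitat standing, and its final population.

Closure order: Ashgrove, Elkhorn, Hollowpine
Last habitat: Greywater with 38 animals

Round 1: Ashgrove=10 Elkhorn=11 Greywater=12 Hollowpine=5 → close Ashgrove (overflow 3)
  10÷3 = 3 each, +1 to first 1
Round 2: Elkhorn=15 Greywater=15 Hollowpine=8 → close Elkhorn (overflow 3)
  15÷2 = 7 each, +1 to first 1
Round 3: Greywater=23 Hollowpine=15 → close Hollowpine (overflow 10)
  15÷1 = 15 each, +1 to first 0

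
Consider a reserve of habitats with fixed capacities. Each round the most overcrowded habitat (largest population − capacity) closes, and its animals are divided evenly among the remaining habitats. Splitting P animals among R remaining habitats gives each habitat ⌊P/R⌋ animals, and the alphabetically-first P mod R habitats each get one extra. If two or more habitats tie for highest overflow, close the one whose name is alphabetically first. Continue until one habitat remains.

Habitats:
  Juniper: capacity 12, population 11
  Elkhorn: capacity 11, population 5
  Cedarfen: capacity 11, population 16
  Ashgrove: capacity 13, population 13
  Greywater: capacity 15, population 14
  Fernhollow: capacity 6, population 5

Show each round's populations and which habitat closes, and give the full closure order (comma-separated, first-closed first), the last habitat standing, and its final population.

Closure order: Cedarfen, Ashgrove, Fernhollow, Greywater, Juniper
Last habitat: Elkhorn with 64 animals

Round 1: Ashgrove=13 Cedarfen=16 Elkhorn=5 Fernhollow=5 Greywater=14 Juniper=11 → close Cedarfen (overflow 5)
  16÷5 = 3 each, +1 to first 1
Round 2: Ashgrove=17 Elkhorn=8 Fernhollow=8 Greywater=17 Juniper=14 → close Ashgrove (overflow 4)
  17÷4 = 4 each, +1 to first 1
Round 3: Elkhorn=13 Fernhollow=12 Greywater=21 Juniper=18 → close Fernhollow (overflow 6)
  12÷3 = 4 each, +1 to first 0
Round 4: Elkhorn=17 Greywater=25 Juniper=22 → close Greywater (overflow 10)
  25÷2 = 12 each, +1 to first 1
Round 5: Elkhorn=30 Juniper=34 → close Juniper (overflow 22)
  34÷1 = 34 each, +1 to first 0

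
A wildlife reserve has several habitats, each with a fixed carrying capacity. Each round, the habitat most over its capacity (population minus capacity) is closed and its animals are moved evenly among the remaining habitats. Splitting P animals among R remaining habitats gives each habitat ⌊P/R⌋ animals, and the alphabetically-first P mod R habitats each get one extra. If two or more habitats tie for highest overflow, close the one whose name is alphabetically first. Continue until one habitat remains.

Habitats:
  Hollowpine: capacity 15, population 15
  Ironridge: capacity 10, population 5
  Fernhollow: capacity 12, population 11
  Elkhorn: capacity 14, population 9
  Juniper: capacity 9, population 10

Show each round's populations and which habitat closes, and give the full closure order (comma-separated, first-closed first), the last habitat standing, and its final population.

Closure order: Juniper, Fernhollow, Hollowpine, Elkhorn
Last habitat: Ironridge with 50 animals

Round 1: Elkhorn=9 Fernhollow=11 Hollowpine=15 Ironridge=5 Juniper=10 → close Juniper (overflow 1)
  10÷4 = 2 each, +1 to first 2
Round 2: Elkhorn=12 Fernhollow=14 Hollowpine=17 Ironridge=7 → close Fernhollow (overflow 2)
  14÷3 = 4 each, +1 to first 2
Round 3: Elkhorn=17 Hollowpine=22 Ironridge=11 → close Hollowpine (overflow 7)
  22÷2 = 11 each, +1 to first 0
Round 4: Elkhorn=28 Ironridge=22 → close Elkhorn (overflow 14)
  28÷1 = 28 each, +1 to first 0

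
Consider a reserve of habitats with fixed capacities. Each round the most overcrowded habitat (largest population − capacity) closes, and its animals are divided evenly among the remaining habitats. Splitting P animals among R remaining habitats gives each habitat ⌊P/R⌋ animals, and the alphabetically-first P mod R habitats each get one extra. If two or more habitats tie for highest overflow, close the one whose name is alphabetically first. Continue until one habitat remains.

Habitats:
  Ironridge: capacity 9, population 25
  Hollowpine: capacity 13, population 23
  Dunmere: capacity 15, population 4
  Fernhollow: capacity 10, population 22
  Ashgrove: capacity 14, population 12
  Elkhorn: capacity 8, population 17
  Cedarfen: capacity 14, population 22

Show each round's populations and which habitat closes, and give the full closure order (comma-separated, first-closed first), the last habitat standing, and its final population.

Round 1: Ashgrove=12 Cedarfen=22 Dunmere=4 Elkhorn=17 Fernhollow=22 Hollowpine=23 Ironridge=25 → close Ironridge (overflow 16)
  25÷6 = 4 each, +1 to first 1
Round 2: Ashgrove=17 Cedarfen=26 Dunmere=8 Elkhorn=21 Fernhollow=26 Hollowpine=27 → close Fernhollow (overflow 16)
  26÷5 = 5 each, +1 to first 1
Round 3: Ashgrove=23 Cedarfen=31 Dunmere=13 Elkhorn=26 Hollowpine=32 → close Hollowpine (overflow 19)
  32÷4 = 8 each, +1 to first 0
Round 4: Ashgrove=31 Cedarfen=39 Dunmere=21 Elkhorn=34 → close Elkhorn (overflow 26)
  34÷3 = 11 each, +1 to first 1
Round 5: Ashgrove=43 Cedarfen=50 Dunmere=32 → close Cedarfen (overflow 36)
  50÷2 = 25 each, +1 to first 0
Round 6: Ashgrove=68 Dunmere=57 → close Ashgrove (overflow 54)
  68÷1 = 68 each, +1 to first 0

Closure order: Ironridge, Fernhollow, Hollowpine, Elkhorn, Cedarfen, Ashgrove
Last habitat: Dunmere with 125 animals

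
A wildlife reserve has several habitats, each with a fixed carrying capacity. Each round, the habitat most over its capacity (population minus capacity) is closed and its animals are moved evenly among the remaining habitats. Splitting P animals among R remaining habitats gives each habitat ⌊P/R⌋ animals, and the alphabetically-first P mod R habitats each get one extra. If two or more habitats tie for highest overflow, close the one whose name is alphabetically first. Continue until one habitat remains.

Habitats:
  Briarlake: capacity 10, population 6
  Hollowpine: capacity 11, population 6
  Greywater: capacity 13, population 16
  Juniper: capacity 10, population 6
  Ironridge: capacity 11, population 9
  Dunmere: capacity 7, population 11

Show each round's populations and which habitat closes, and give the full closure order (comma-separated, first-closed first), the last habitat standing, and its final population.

Round 1: Briarlake=6 Dunmere=11 Greywater=16 Hollowpine=6 Ironridge=9 Juniper=6 → close Dunmere (overflow 4)
  11÷5 = 2 each, +1 to first 1
Round 2: Briarlake=9 Greywater=18 Hollowpine=8 Ironridge=11 Juniper=8 → close Greywater (overflow 5)
  18÷4 = 4 each, +1 to first 2
Round 3: Briarlake=14 Hollowpine=13 Ironridge=15 Juniper=12 → close Briarlake (overflow 4)
  14÷3 = 4 each, +1 to first 2
Round 4: Hollowpine=18 Ironridge=20 Juniper=16 → close Ironridge (overflow 9)
  20÷2 = 10 each, +1 to first 0
Round 5: Hollowpine=28 Juniper=26 → close Hollowpine (overflow 17)
  28÷1 = 28 each, +1 to first 0

Closure order: Dunmere, Greywater, Briarlake, Ironridge, Hollowpine
Last habitat: Juniper with 54 animals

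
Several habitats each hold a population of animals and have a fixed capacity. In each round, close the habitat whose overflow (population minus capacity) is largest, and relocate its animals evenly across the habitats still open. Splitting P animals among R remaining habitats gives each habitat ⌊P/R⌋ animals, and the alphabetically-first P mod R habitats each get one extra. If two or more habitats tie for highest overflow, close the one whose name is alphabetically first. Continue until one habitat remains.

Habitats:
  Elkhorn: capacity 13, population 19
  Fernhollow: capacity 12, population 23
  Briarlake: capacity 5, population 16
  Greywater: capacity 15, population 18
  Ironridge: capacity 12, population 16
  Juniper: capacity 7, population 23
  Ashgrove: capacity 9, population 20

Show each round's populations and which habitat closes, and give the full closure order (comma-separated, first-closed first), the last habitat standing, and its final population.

Closure order: Juniper, Ashgrove, Briarlake, Fernhollow, Elkhorn, Greywater
Last habitat: Ironridge with 135 animals

Round 1: Ashgrove=20 Briarlake=16 Elkhorn=19 Fernhollow=23 Greywater=18 Ironridge=16 Juniper=23 → close Juniper (overflow 16)
  23÷6 = 3 each, +1 to first 5
Round 2: Ashgrove=24 Briarlake=20 Elkhorn=23 Fernhollow=27 Greywater=22 Ironridge=19 → close Ashgrove (overflow 15)
  24÷5 = 4 each, +1 to first 4
Round 3: Briarlake=25 Elkhorn=28 Fernhollow=32 Greywater=27 Ironridge=23 → close Briarlake (overflow 20)
  25÷4 = 6 each, +1 to first 1
Round 4: Elkhorn=35 Fernhollow=38 Greywater=33 Ironridge=29 → close Fernhollow (overflow 26)
  38÷3 = 12 each, +1 to first 2
Round 5: Elkhorn=48 Greywater=46 Ironridge=41 → close Elkhorn (overflow 35)
  48÷2 = 24 each, +1 to first 0
Round 6: Greywater=70 Ironridge=65 → close Greywater (overflow 55)
  70÷1 = 70 each, +1 to first 0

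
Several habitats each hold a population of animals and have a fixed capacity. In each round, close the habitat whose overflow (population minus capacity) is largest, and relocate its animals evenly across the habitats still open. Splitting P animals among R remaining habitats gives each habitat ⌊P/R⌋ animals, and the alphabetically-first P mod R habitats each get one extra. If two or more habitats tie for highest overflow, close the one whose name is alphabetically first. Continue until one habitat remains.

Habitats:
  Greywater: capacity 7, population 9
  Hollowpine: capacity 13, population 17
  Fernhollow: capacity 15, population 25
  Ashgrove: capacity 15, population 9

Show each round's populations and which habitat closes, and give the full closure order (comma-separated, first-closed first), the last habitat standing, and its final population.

Round 1: Ashgrove=9 Fernhollow=25 Greywater=9 Hollowpine=17 → close Fernhollow (overflow 10)
  25÷3 = 8 each, +1 to first 1
Round 2: Ashgrove=18 Greywater=17 Hollowpine=25 → close Hollowpine (overflow 12)
  25÷2 = 12 each, +1 to first 1
Round 3: Ashgrove=31 Greywater=29 → close Greywater (overflow 22)
  29÷1 = 29 each, +1 to first 0

Closure order: Fernhollow, Hollowpine, Greywater
Last habitat: Ashgrove with 60 animals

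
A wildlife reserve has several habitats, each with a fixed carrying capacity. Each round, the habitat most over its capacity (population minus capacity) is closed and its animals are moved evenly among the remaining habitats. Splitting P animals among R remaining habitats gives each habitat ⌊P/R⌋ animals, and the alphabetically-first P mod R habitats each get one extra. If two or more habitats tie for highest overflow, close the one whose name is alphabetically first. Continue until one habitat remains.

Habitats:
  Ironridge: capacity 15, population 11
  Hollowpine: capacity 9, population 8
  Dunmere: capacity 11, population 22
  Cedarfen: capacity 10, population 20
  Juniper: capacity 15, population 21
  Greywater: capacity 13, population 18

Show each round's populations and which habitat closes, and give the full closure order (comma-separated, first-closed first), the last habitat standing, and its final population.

Round 1: Cedarfen=20 Dunmere=22 Greywater=18 Hollowpine=8 Ironridge=11 Juniper=21 → close Dunmere (overflow 11)
  22÷5 = 4 each, +1 to first 2
Round 2: Cedarfen=25 Greywater=23 Hollowpine=12 Ironridge=15 Juniper=25 → close Cedarfen (overflow 15)
  25÷4 = 6 each, +1 to first 1
Round 3: Greywater=30 Hollowpine=18 Ironridge=21 Juniper=31 → close Greywater (overflow 17)
  30÷3 = 10 each, +1 to first 0
Round 4: Hollowpine=28 Ironridge=31 Juniper=41 → close Juniper (overflow 26)
  41÷2 = 20 each, +1 to first 1
Round 5: Hollowpine=49 Ironridge=51 → close Hollowpine (overflow 40)
  49÷1 = 49 each, +1 to first 0

Closure order: Dunmere, Cedarfen, Greywater, Juniper, Hollowpine
Last habitat: Ironridge with 100 animals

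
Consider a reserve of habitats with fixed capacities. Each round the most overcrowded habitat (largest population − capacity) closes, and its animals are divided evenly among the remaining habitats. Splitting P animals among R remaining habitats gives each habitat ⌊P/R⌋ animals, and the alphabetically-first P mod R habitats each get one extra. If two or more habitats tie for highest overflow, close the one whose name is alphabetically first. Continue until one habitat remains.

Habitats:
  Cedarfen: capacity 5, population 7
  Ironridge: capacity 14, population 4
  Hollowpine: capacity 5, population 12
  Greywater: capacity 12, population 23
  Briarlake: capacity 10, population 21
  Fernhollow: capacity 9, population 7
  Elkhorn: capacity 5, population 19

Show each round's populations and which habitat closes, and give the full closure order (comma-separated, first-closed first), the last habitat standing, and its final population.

Round 1: Briarlake=21 Cedarfen=7 Elkhorn=19 Fernhollow=7 Greywater=23 Hollowpine=12 Ironridge=4 → close Elkhorn (overflow 14)
  19÷6 = 3 each, +1 to first 1
Round 2: Briarlake=25 Cedarfen=10 Fernhollow=10 Greywater=26 Hollowpine=15 Ironridge=7 → close Briarlake (overflow 15)
  25÷5 = 5 each, +1 to first 0
Round 3: Cedarfen=15 Fernhollow=15 Greywater=31 Hollowpine=20 Ironridge=12 → close Greywater (overflow 19)
  31÷4 = 7 each, +1 to first 3
Round 4: Cedarfen=23 Fernhollow=23 Hollowpine=28 Ironridge=19 → close Hollowpine (overflow 23)
  28÷3 = 9 each, +1 to first 1
Round 5: Cedarfen=33 Fernhollow=32 Ironridge=28 → close Cedarfen (overflow 28)
  33÷2 = 16 each, +1 to first 1
Round 6: Fernhollow=49 Ironridge=44 → close Fernhollow (overflow 40)
  49÷1 = 49 each, +1 to first 0

Closure order: Elkhorn, Briarlake, Greywater, Hollowpine, Cedarfen, Fernhollow
Last habitat: Ironridge with 93 animals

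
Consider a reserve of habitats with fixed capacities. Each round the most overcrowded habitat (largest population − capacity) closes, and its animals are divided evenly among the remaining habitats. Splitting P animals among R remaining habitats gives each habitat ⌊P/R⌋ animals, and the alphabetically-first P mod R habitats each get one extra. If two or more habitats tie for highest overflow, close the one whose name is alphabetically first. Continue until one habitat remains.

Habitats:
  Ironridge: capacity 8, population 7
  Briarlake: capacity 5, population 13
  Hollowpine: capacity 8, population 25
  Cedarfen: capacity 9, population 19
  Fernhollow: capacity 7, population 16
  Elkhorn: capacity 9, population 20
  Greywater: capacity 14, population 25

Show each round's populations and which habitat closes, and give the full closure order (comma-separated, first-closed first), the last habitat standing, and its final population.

Closure order: Hollowpine, Elkhorn, Greywater, Cedarfen, Briarlake, Fernhollow
Last habitat: Ironridge with 125 animals

Round 1: Briarlake=13 Cedarfen=19 Elkhorn=20 Fernhollow=16 Greywater=25 Hollowpine=25 Ironridge=7 → close Hollowpine (overflow 17)
  25÷6 = 4 each, +1 to first 1
Round 2: Briarlake=18 Cedarfen=23 Elkhorn=24 Fernhollow=20 Greywater=29 Ironridge=11 → close Elkhorn (overflow 15)
  24÷5 = 4 each, +1 to first 4
Round 3: Briarlake=23 Cedarfen=28 Fernhollow=25 Greywater=34 Ironridge=15 → close Greywater (overflow 20)
  34÷4 = 8 each, +1 to first 2
Round 4: Briarlake=32 Cedarfen=37 Fernhollow=33 Ironridge=23 → close Cedarfen (overflow 28)
  37÷3 = 12 each, +1 to first 1
Round 5: Briarlake=45 Fernhollow=45 Ironridge=35 → close Briarlake (overflow 40)
  45÷2 = 22 each, +1 to first 1
Round 6: Fernhollow=68 Ironridge=57 → close Fernhollow (overflow 61)
  68÷1 = 68 each, +1 to first 0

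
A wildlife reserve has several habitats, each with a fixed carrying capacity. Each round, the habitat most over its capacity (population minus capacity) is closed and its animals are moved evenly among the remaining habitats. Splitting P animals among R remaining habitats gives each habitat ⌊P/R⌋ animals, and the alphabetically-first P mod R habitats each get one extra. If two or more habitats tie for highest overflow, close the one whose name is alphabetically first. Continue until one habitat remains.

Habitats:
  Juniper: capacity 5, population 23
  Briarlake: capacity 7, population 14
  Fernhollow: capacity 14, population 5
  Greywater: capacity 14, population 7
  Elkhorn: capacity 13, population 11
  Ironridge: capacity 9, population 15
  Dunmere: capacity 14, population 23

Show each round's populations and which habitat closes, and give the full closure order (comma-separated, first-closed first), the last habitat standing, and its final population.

Round 1: Briarlake=14 Dunmere=23 Elkhorn=11 Fernhollow=5 Greywater=7 Ironridge=15 Juniper=23 → close Juniper (overflow 18)
  23÷6 = 3 each, +1 to first 5
Round 2: Briarlake=18 Dunmere=27 Elkhorn=15 Fernhollow=9 Greywater=11 Ironridge=18 → close Dunmere (overflow 13)
  27÷5 = 5 each, +1 to first 2
Round 3: Briarlake=24 Elkhorn=21 Fernhollow=14 Greywater=16 Ironridge=23 → close Briarlake (overflow 17)
  24÷4 = 6 each, +1 to first 0
Round 4: Elkhorn=27 Fernhollow=20 Greywater=22 Ironridge=29 → close Ironridge (overflow 20)
  29÷3 = 9 each, +1 to first 2
Round 5: Elkhorn=37 Fernhollow=30 Greywater=31 → close Elkhorn (overflow 24)
  37÷2 = 18 each, +1 to first 1
Round 6: Fernhollow=49 Greywater=49 → close Fernhollow (overflow 35)
  49÷1 = 49 each, +1 to first 0

Closure order: Juniper, Dunmere, Briarlake, Ironridge, Elkhorn, Fernhollow
Last habitat: Greywater with 98 animals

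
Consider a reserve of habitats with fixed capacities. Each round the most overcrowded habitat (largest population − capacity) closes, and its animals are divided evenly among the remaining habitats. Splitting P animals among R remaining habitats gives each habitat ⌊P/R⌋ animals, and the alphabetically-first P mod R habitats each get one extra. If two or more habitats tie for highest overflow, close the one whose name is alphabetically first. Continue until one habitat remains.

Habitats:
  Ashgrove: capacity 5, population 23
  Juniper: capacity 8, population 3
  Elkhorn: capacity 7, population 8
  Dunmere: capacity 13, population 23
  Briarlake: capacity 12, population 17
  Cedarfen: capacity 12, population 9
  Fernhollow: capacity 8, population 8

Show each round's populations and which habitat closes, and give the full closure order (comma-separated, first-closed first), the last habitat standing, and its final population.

Round 1: Ashgrove=23 Briarlake=17 Cedarfen=9 Dunmere=23 Elkhorn=8 Fernhollow=8 Juniper=3 → close Ashgrove (overflow 18)
  23÷6 = 3 each, +1 to first 5
Round 2: Briarlake=21 Cedarfen=13 Dunmere=27 Elkhorn=12 Fernhollow=12 Juniper=6 → close Dunmere (overflow 14)
  27÷5 = 5 each, +1 to first 2
Round 3: Briarlake=27 Cedarfen=19 Elkhorn=17 Fernhollow=17 Juniper=11 → close Briarlake (overflow 15)
  27÷4 = 6 each, +1 to first 3
Round 4: Cedarfen=26 Elkhorn=24 Fernhollow=24 Juniper=17 → close Elkhorn (overflow 17)
  24÷3 = 8 each, +1 to first 0
Round 5: Cedarfen=34 Fernhollow=32 Juniper=25 → close Fernhollow (overflow 24)
  32÷2 = 16 each, +1 to first 0
Round 6: Cedarfen=50 Juniper=41 → close Cedarfen (overflow 38)
  50÷1 = 50 each, +1 to first 0

Closure order: Ashgrove, Dunmere, Briarlake, Elkhorn, Fernhollow, Cedarfen
Last habitat: Juniper with 91 animals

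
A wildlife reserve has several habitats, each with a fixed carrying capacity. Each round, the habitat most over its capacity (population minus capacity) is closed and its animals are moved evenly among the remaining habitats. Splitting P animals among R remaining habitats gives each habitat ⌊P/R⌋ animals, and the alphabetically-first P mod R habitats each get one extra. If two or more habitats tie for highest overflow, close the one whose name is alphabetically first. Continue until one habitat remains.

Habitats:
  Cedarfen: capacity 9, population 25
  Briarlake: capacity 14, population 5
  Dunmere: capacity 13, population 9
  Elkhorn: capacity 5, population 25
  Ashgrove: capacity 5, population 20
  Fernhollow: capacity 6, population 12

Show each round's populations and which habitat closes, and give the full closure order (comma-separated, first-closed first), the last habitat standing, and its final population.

Round 1: Ashgrove=20 Briarlake=5 Cedarfen=25 Dunmere=9 Elkhorn=25 Fernhollow=12 → close Elkhorn (overflow 20)
  25÷5 = 5 each, +1 to first 0
Round 2: Ashgrove=25 Briarlake=10 Cedarfen=30 Dunmere=14 Fernhollow=17 → close Cedarfen (overflow 21)
  30÷4 = 7 each, +1 to first 2
Round 3: Ashgrove=33 Briarlake=18 Dunmere=21 Fernhollow=24 → close Ashgrove (overflow 28)
  33÷3 = 11 each, +1 to first 0
Round 4: Briarlake=29 Dunmere=32 Fernhollow=35 → close Fernhollow (overflow 29)
  35÷2 = 17 each, +1 to first 1
Round 5: Briarlake=47 Dunmere=49 → close Dunmere (overflow 36)
  49÷1 = 49 each, +1 to first 0

Closure order: Elkhorn, Cedarfen, Ashgrove, Fernhollow, Dunmere
Last habitat: Briarlake with 96 animals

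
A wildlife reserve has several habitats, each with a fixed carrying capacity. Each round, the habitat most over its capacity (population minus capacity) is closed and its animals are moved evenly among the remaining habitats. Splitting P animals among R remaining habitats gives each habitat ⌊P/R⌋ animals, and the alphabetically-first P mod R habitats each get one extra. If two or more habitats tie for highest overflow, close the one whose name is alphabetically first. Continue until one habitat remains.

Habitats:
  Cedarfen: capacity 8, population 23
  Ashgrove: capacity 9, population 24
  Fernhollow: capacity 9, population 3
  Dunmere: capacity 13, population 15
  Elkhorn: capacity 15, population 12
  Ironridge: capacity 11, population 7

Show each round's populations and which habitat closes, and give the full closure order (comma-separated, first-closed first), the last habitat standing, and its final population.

Closure order: Ashgrove, Cedarfen, Dunmere, Elkhorn, Fernhollow
Last habitat: Ironridge with 84 animals

Round 1: Ashgrove=24 Cedarfen=23 Dunmere=15 Elkhorn=12 Fernhollow=3 Ironridge=7 → close Ashgrove (overflow 15)
  24÷5 = 4 each, +1 to first 4
Round 2: Cedarfen=28 Dunmere=20 Elkhorn=17 Fernhollow=8 Ironridge=11 → close Cedarfen (overflow 20)
  28÷4 = 7 each, +1 to first 0
Round 3: Dunmere=27 Elkhorn=24 Fernhollow=15 Ironridge=18 → close Dunmere (overflow 14)
  27÷3 = 9 each, +1 to first 0
Round 4: Elkhorn=33 Fernhollow=24 Ironridge=27 → close Elkhorn (overflow 18)
  33÷2 = 16 each, +1 to first 1
Round 5: Fernhollow=41 Ironridge=43 → close Fernhollow (overflow 32)
  41÷1 = 41 each, +1 to first 0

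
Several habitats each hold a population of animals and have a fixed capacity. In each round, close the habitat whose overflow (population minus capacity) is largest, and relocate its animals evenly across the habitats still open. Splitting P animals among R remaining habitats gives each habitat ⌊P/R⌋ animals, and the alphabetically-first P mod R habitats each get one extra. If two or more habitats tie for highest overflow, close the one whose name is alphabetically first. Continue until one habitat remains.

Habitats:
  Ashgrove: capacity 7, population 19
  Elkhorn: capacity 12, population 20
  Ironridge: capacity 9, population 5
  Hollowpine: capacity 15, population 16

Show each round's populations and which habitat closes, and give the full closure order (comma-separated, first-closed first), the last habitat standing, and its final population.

Closure order: Ashgrove, Elkhorn, Hollowpine
Last habitat: Ironridge with 60 animals

Round 1: Ashgrove=19 Elkhorn=20 Hollowpine=16 Ironridge=5 → close Ashgrove (overflow 12)
  19÷3 = 6 each, +1 to first 1
Round 2: Elkhorn=27 Hollowpine=22 Ironridge=11 → close Elkhorn (overflow 15)
  27÷2 = 13 each, +1 to first 1
Round 3: Hollowpine=36 Ironridge=24 → close Hollowpine (overflow 21)
  36÷1 = 36 each, +1 to first 0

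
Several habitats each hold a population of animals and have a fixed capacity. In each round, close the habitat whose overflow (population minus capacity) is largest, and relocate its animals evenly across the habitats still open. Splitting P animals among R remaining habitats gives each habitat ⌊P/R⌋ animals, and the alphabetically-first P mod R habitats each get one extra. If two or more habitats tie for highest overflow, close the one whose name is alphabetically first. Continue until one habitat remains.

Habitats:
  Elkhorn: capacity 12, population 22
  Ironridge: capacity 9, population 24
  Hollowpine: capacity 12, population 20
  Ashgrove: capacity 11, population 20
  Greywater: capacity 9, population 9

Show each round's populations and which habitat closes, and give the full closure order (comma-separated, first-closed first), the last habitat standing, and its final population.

Closure order: Ironridge, Elkhorn, Ashgrove, Hollowpine
Last habitat: Greywater with 95 animals

Round 1: Ashgrove=20 Elkhorn=22 Greywater=9 Hollowpine=20 Ironridge=24 → close Ironridge (overflow 15)
  24÷4 = 6 each, +1 to first 0
Round 2: Ashgrove=26 Elkhorn=28 Greywater=15 Hollowpine=26 → close Elkhorn (overflow 16)
  28÷3 = 9 each, +1 to first 1
Round 3: Ashgrove=36 Greywater=24 Hollowpine=35 → close Ashgrove (overflow 25)
  36÷2 = 18 each, +1 to first 0
Round 4: Greywater=42 Hollowpine=53 → close Hollowpine (overflow 41)
  53÷1 = 53 each, +1 to first 0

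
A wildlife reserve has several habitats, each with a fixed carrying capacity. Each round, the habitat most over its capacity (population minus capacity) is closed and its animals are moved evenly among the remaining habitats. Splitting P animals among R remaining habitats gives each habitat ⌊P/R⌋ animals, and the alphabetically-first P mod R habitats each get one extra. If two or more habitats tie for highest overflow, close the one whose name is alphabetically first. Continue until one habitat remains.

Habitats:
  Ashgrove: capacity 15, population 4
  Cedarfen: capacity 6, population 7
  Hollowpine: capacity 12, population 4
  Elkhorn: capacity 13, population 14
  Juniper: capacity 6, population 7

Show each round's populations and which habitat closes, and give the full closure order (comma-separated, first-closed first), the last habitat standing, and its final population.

Closure order: Cedarfen, Elkhorn, Juniper, Hollowpine
Last habitat: Ashgrove with 36 animals

Round 1: Ashgrove=4 Cedarfen=7 Elkhorn=14 Hollowpine=4 Juniper=7 → close Cedarfen (overflow 1)
  7÷4 = 1 each, +1 to first 3
Round 2: Ashgrove=6 Elkhorn=16 Hollowpine=6 Juniper=8 → close Elkhorn (overflow 3)
  16÷3 = 5 each, +1 to first 1
Round 3: Ashgrove=12 Hollowpine=11 Juniper=13 → close Juniper (overflow 7)
  13÷2 = 6 each, +1 to first 1
Round 4: Ashgrove=19 Hollowpine=17 → close Hollowpine (overflow 5)
  17÷1 = 17 each, +1 to first 0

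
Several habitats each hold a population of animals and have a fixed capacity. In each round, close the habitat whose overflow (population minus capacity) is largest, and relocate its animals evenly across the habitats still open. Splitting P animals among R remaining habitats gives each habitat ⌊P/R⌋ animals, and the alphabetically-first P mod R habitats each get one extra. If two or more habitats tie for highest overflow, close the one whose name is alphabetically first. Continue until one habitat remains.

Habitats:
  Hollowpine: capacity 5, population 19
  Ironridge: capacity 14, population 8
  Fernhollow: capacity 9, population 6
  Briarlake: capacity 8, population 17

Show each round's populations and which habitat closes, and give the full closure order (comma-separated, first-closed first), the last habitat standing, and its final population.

Round 1: Briarlake=17 Fernhollow=6 Hollowpine=19 Ironridge=8 → close Hollowpine (overflow 14)
  19÷3 = 6 each, +1 to first 1
Round 2: Briarlake=24 Fernhollow=12 Ironridge=14 → close Briarlake (overflow 16)
  24÷2 = 12 each, +1 to first 0
Round 3: Fernhollow=24 Ironridge=26 → close Fernhollow (overflow 15)
  24÷1 = 24 each, +1 to first 0

Closure order: Hollowpine, Briarlake, Fernhollow
Last habitat: Ironridge with 50 animals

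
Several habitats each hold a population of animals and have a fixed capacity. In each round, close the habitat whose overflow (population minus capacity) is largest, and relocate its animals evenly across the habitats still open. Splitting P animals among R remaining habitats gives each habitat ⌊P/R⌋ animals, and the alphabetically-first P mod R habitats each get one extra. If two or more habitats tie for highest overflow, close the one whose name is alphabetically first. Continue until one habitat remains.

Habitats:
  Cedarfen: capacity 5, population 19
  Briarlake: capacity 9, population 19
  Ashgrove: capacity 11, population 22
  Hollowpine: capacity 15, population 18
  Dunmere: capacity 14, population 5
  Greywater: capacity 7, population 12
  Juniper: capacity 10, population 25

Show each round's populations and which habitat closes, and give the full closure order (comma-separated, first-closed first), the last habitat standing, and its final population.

Round 1: Ashgrove=22 Briarlake=19 Cedarfen=19 Dunmere=5 Greywater=12 Hollowpine=18 Juniper=25 → close Juniper (overflow 15)
  25÷6 = 4 each, +1 to first 1
Round 2: Ashgrove=27 Briarlake=23 Cedarfen=23 Dunmere=9 Greywater=16 Hollowpine=22 → close Cedarfen (overflow 18)
  23÷5 = 4 each, +1 to first 3
Round 3: Ashgrove=32 Briarlake=28 Dunmere=14 Greywater=20 Hollowpine=26 → close Ashgrove (overflow 21)
  32÷4 = 8 each, +1 to first 0
Round 4: Briarlake=36 Dunmere=22 Greywater=28 Hollowpine=34 → close Briarlake (overflow 27)
  36÷3 = 12 each, +1 to first 0
Round 5: Dunmere=34 Greywater=40 Hollowpine=46 → close Greywater (overflow 33)
  40÷2 = 20 each, +1 to first 0
Round 6: Dunmere=54 Hollowpine=66 → close Hollowpine (overflow 51)
  66÷1 = 66 each, +1 to first 0

Closure order: Juniper, Cedarfen, Ashgrove, Briarlake, Greywater, Hollowpine
Last habitat: Dunmere with 120 animals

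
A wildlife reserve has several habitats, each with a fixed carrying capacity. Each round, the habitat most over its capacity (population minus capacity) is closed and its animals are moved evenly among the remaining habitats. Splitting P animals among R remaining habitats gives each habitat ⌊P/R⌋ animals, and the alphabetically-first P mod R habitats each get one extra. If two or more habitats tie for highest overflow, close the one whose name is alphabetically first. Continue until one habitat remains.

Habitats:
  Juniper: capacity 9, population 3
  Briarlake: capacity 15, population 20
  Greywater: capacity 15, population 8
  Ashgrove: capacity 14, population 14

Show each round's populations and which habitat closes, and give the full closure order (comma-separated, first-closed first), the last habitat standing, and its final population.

Closure order: Briarlake, Ashgrove, Greywater
Last habitat: Juniper with 45 animals

Round 1: Ashgrove=14 Briarlake=20 Greywater=8 Juniper=3 → close Briarlake (overflow 5)
  20÷3 = 6 each, +1 to first 2
Round 2: Ashgrove=21 Greywater=15 Juniper=9 → close Ashgrove (overflow 7)
  21÷2 = 10 each, +1 to first 1
Round 3: Greywater=26 Juniper=19 → close Greywater (overflow 11)
  26÷1 = 26 each, +1 to first 0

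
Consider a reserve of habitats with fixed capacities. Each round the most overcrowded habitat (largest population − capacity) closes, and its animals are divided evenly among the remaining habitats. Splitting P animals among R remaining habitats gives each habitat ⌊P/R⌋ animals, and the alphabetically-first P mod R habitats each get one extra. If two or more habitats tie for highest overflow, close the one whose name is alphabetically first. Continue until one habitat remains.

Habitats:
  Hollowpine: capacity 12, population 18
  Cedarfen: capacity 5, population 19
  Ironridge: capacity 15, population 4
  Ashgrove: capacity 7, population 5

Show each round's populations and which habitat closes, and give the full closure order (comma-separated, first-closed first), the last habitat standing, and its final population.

Closure order: Cedarfen, Hollowpine, Ashgrove
Last habitat: Ironridge with 46 animals

Round 1: Ashgrove=5 Cedarfen=19 Hollowpine=18 Ironridge=4 → close Cedarfen (overflow 14)
  19÷3 = 6 each, +1 to first 1
Round 2: Ashgrove=12 Hollowpine=24 Ironridge=10 → close Hollowpine (overflow 12)
  24÷2 = 12 each, +1 to first 0
Round 3: Ashgrove=24 Ironridge=22 → close Ashgrove (overflow 17)
  24÷1 = 24 each, +1 to first 0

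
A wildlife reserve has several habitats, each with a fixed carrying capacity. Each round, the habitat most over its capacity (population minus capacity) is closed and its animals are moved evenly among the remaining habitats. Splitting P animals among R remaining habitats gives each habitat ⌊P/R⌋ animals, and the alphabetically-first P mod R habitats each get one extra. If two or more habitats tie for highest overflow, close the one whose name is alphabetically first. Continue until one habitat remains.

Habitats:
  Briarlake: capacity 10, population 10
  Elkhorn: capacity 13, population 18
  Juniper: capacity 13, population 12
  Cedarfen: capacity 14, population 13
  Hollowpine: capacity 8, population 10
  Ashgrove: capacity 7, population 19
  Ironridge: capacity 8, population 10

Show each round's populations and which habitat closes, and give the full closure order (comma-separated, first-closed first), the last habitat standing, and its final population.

Closure order: Ashgrove, Elkhorn, Briarlake, Hollowpine, Ironridge, Cedarfen
Last habitat: Juniper with 92 animals

Round 1: Ashgrove=19 Briarlake=10 Cedarfen=13 Elkhorn=18 Hollowpine=10 Ironridge=10 Juniper=12 → close Ashgrove (overflow 12)
  19÷6 = 3 each, +1 to first 1
Round 2: Briarlake=14 Cedarfen=16 Elkhorn=21 Hollowpine=13 Ironridge=13 Juniper=15 → close Elkhorn (overflow 8)
  21÷5 = 4 each, +1 to first 1
Round 3: Briarlake=19 Cedarfen=20 Hollowpine=17 Ironridge=17 Juniper=19 → close Briarlake (overflow 9)
  19÷4 = 4 each, +1 to first 3
Round 4: Cedarfen=25 Hollowpine=22 Ironridge=22 Juniper=23 → close Hollowpine (overflow 14)
  22÷3 = 7 each, +1 to first 1
Round 5: Cedarfen=33 Ironridge=29 Juniper=30 → close Ironridge (overflow 21)
  29÷2 = 14 each, +1 to first 1
Round 6: Cedarfen=48 Juniper=44 → close Cedarfen (overflow 34)
  48÷1 = 48 each, +1 to first 0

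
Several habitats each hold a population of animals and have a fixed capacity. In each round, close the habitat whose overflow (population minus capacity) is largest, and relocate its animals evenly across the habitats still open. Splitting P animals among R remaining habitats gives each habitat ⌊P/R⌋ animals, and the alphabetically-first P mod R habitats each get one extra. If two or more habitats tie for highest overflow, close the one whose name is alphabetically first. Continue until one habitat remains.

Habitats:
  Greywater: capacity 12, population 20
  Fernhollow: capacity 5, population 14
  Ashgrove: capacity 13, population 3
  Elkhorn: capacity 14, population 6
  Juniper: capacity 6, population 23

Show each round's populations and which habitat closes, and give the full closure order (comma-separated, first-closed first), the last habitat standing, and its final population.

Round 1: Ashgrove=3 Elkhorn=6 Fernhollow=14 Greywater=20 Juniper=23 → close Juniper (overflow 17)
  23÷4 = 5 each, +1 to first 3
Round 2: Ashgrove=9 Elkhorn=12 Fernhollow=20 Greywater=25 → close Fernhollow (overflow 15)
  20÷3 = 6 each, +1 to first 2
Round 3: Ashgrove=16 Elkhorn=19 Greywater=31 → close Greywater (overflow 19)
  31÷2 = 15 each, +1 to first 1
Round 4: Ashgrove=32 Elkhorn=34 → close Elkhorn (overflow 20)
  34÷1 = 34 each, +1 to first 0

Closure order: Juniper, Fernhollow, Greywater, Elkhorn
Last habitat: Ashgrove with 66 animals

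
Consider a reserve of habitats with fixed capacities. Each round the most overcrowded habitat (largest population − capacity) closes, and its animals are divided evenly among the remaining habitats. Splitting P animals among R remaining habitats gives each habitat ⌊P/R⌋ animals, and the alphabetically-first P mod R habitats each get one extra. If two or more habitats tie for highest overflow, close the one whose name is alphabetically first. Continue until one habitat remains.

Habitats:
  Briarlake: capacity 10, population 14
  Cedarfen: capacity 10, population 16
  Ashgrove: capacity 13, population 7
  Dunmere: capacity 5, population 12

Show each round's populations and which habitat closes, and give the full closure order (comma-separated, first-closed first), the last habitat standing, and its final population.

Closure order: Dunmere, Cedarfen, Briarlake
Last habitat: Ashgrove with 49 animals

Round 1: Ashgrove=7 Briarlake=14 Cedarfen=16 Dunmere=12 → close Dunmere (overflow 7)
  12÷3 = 4 each, +1 to first 0
Round 2: Ashgrove=11 Briarlake=18 Cedarfen=20 → close Cedarfen (overflow 10)
  20÷2 = 10 each, +1 to first 0
Round 3: Ashgrove=21 Briarlake=28 → close Briarlake (overflow 18)
  28÷1 = 28 each, +1 to first 0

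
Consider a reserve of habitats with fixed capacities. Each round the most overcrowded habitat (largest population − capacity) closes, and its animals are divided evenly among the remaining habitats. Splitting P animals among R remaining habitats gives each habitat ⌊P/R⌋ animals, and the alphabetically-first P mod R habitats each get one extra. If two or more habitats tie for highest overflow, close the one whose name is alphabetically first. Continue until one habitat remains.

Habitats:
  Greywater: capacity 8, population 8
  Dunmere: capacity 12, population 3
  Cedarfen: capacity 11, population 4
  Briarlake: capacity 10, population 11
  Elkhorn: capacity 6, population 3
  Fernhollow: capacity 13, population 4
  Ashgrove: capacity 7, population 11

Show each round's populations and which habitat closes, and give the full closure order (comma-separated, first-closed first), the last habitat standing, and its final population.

Closure order: Ashgrove, Briarlake, Greywater, Elkhorn, Cedarfen, Dunmere
Last habitat: Fernhollow with 44 animals

Round 1: Ashgrove=11 Briarlake=11 Cedarfen=4 Dunmere=3 Elkhorn=3 Fernhollow=4 Greywater=8 → close Ashgrove (overflow 4)
  11÷6 = 1 each, +1 to first 5
Round 2: Briarlake=13 Cedarfen=6 Dunmere=5 Elkhorn=5 Fernhollow=6 Greywater=9 → close Briarlake (overflow 3)
  13÷5 = 2 each, +1 to first 3
Round 3: Cedarfen=9 Dunmere=8 Elkhorn=8 Fernhollow=8 Greywater=11 → close Greywater (overflow 3)
  11÷4 = 2 each, +1 to first 3
Round 4: Cedarfen=12 Dunmere=11 Elkhorn=11 Fernhollow=10 → close Elkhorn (overflow 5)
  11÷3 = 3 each, +1 to first 2
Round 5: Cedarfen=16 Dunmere=15 Fernhollow=13 → close Cedarfen (overflow 5)
  16÷2 = 8 each, +1 to first 0
Round 6: Dunmere=23 Fernhollow=21 → close Dunmere (overflow 11)
  23÷1 = 23 each, +1 to first 0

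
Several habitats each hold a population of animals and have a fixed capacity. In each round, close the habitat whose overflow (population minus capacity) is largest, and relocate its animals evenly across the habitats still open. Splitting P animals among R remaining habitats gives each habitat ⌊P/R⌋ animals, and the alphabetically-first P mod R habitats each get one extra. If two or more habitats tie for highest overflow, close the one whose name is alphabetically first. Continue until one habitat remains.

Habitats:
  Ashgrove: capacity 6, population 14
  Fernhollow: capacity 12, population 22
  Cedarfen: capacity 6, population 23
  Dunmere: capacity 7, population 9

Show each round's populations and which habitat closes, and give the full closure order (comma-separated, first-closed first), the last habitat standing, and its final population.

Closure order: Cedarfen, Fernhollow, Ashgrove
Last habitat: Dunmere with 68 animals

Round 1: Ashgrove=14 Cedarfen=23 Dunmere=9 Fernhollow=22 → close Cedarfen (overflow 17)
  23÷3 = 7 each, +1 to first 2
Round 2: Ashgrove=22 Dunmere=17 Fernhollow=29 → close Fernhollow (overflow 17)
  29÷2 = 14 each, +1 to first 1
Round 3: Ashgrove=37 Dunmere=31 → close Ashgrove (overflow 31)
  37÷1 = 37 each, +1 to first 0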